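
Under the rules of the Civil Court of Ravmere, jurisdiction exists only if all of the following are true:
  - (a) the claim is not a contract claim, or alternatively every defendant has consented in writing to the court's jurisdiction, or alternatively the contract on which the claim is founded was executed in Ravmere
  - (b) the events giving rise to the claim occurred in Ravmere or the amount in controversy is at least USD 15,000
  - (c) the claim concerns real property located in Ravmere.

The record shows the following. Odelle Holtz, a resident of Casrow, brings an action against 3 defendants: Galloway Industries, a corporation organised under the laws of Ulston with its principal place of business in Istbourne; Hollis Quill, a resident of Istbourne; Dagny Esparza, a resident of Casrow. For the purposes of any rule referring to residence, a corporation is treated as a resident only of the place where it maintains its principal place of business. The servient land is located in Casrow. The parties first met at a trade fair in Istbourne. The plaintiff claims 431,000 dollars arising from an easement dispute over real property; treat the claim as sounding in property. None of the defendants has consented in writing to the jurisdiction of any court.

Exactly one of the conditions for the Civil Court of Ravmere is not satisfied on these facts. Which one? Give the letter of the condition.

(c)

The Civil Court of Ravmere:
  (a) The claim is a property claim, not a contract claim, so this disjunct is met. Satisfied.
  (b) The amount in controversy is $431,000, which meets the $15,000 floor — that alternative is enough. Satisfied.
  (c) The property lies in Casrow, not Ravmere. Not satisfied.
Only condition (c) fails.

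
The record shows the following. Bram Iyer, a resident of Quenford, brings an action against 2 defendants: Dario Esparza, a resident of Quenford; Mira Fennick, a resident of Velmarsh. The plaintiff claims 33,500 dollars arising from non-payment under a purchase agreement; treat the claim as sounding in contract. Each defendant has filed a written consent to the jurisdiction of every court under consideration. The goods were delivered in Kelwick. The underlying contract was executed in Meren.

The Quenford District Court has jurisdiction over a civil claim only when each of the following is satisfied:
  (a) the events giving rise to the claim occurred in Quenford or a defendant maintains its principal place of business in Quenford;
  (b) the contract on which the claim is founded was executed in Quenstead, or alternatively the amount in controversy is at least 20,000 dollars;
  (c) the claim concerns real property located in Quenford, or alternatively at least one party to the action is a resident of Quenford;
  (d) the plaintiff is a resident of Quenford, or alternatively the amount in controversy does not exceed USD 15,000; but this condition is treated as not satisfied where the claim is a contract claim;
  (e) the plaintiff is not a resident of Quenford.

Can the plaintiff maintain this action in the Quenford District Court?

No

The Quenford District Court:
  (a) The operative events occurred in Kelwick, not Quenford; no defendant is a corporation — every alternative fails. Not met.
  (b) The amount in controversy is 33,500 dollars, which meets the USD 20,000 floor, so this disjunct is met. Met.
  (c) Bram Iyer resides in Quenford, so this disjunct is met. Satisfied.
  (d) The plaintiff resides in Quenford, so this disjunct is met. However, the claim is a contract claim, which falls within the stated exception and so defeats the condition. Condition not met.
  (e) The plaintiff resides in Quenford. Fails.
  → Not every requirement is met — no jurisdiction.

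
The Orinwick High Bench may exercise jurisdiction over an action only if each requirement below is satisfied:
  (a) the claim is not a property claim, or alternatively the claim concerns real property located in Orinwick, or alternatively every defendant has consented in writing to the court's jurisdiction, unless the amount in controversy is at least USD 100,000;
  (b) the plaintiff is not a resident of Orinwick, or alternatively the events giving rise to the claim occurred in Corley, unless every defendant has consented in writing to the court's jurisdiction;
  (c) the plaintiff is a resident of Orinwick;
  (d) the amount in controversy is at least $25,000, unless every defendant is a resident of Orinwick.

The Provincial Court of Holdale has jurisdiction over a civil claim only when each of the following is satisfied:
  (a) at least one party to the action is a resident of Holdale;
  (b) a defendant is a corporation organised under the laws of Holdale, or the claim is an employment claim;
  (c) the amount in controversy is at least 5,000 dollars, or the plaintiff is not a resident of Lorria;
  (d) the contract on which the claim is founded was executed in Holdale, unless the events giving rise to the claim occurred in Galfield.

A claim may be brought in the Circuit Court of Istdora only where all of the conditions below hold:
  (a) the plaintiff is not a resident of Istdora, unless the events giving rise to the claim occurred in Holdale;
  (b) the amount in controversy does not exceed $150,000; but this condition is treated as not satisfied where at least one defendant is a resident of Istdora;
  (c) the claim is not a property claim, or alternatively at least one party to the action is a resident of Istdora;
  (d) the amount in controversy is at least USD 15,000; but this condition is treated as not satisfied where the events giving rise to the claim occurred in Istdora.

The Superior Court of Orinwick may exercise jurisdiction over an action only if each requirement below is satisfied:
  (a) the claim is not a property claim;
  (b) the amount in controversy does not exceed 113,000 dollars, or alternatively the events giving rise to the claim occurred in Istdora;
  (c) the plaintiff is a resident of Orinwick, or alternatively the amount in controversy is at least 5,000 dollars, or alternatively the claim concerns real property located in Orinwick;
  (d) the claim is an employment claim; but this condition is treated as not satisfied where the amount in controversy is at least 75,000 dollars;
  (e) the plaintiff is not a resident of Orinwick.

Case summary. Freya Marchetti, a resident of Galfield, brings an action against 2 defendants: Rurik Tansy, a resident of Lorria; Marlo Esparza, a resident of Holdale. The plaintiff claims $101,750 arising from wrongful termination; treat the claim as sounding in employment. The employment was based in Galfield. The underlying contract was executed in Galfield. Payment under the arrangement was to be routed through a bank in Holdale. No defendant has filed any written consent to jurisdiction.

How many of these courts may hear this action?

2

The Orinwick High Bench:
  (a) The claim is an employment claim, not a property claim, so one alternative holds. Met.
  (b) The plaintiff resides in Galfield, which is not Orinwick, so this disjunct is met. Condition met.
  (c) The plaintiff resides in Galfield, not Orinwick. Fails.
  (d) The amount in controversy is USD 101,750, which meets the USD 25,000 floor. Condition met.
  → At least one condition fails; no jurisdiction.
The Provincial Court of Holdale:
  (a) Marlo Esparza resides in Holdale. Condition met.
  (b) The claim is an employment claim, which satisfies one of the alternatives. Condition met.
  (c) The amount in controversy is $101,750, which meets the $5,000 floor, so one alternative holds. Met.
  (d) The contract was executed in Galfield, not Holdale. But the operative events occurred in Galfield, and the 'unless' clause therefore excuses the requirement. Met.
  → All conditions met; jurisdiction exists.
The Circuit Court of Istdora:
  (a) The plaintiff resides in Galfield, which is not Istdora. Condition met.
  (b) The amount in controversy is USD 101,750, within the 150,000 dollars ceiling. The exception is not triggered, since no defendant resides in Istdora (they reside in Lorria, Holdale). Met.
  (c) The claim is an employment claim, not a property claim, which satisfies one of the alternatives. Met.
  (d) The amount in controversy is 101,750 dollars, which meets the $15,000 floor. The carve-out does not apply: the operative events occurred in Galfield, not Istdora. Met.
  → Jurisdiction lies.
The Superior Court of Orinwick:
  (a) The claim is an employment claim, not a property claim. Condition met.
  (b) The amount in controversy is 101,750 dollars, within the 113,000 dollars ceiling — that alternative is enough. Condition met.
  (c) The amount in controversy is $101,750, which meets the USD 5,000 floor, so this disjunct is met. Condition met.
  (d) The claim is an employment claim. But the carve-out bites: the amount in controversy is $101,750, which meets the 75,000 dollars floor. Not satisfied.
  (e) The plaintiff resides in Galfield, which is not Orinwick. Condition met.
  → Not every requirement is met — no jurisdiction.
Courts with jurisdiction: the Provincial Court of Holdale, the Circuit Court of Istdora — 2 in total.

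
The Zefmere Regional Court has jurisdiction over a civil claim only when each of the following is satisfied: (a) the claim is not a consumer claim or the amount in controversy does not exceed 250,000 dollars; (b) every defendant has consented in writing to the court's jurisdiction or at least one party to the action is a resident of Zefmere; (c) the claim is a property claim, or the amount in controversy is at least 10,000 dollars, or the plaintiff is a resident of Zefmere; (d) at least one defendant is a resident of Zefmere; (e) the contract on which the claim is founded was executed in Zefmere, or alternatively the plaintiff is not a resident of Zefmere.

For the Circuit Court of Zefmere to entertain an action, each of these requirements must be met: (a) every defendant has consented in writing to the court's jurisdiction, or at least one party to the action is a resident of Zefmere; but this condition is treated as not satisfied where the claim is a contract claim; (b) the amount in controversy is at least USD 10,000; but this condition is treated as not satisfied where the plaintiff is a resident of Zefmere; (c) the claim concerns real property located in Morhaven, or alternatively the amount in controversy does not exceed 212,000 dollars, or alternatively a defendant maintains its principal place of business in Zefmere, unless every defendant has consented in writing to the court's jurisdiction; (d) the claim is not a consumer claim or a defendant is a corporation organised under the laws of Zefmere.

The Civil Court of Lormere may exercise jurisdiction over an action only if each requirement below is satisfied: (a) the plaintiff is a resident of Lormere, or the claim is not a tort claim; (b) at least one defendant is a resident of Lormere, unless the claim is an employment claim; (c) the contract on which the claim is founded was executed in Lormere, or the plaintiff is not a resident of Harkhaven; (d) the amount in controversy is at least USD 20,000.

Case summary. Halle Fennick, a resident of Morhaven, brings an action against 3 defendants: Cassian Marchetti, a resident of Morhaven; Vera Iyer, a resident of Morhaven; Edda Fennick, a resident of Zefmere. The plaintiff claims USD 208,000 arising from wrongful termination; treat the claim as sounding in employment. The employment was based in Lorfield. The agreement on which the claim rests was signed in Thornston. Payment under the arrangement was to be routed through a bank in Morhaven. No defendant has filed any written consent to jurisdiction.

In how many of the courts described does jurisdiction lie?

The Zefmere Regional Court:
  (a) The claim is an employment claim, not a consumer claim, so this disjunct is met. Satisfied.
  (b) Edda Fennick resides in Zefmere, so one alternative holds. Met.
  (c) The amount in controversy is $208,000, which meets the $10,000 floor, so one alternative holds. Met.
  (d) Edda Fennick resides in Zefmere. Condition met.
  (e) The plaintiff resides in Morhaven, which is not Zefmere, which satisfies one of the alternatives. Satisfied.
  → Jurisdiction lies.
The Circuit Court of Zefmere:
  (a) Edda Fennick resides in Zefmere — that alternative is enough. The exception is not triggered, since the claim is an employment claim, not a contract claim. Condition met.
  (b) The amount in controversy is USD 208,000, which meets the 10,000 dollars floor. And the carve-out is inapplicable — the plaintiff resides in Morhaven, not Zefmere. Condition met.
  (c) The amount in controversy is $208,000, within the $212,000 ceiling, which satisfies one of the alternatives. Met.
  (d) The claim is an employment claim, not a consumer claim, so one alternative holds. Condition met.
  → All conditions met; jurisdiction exists.
The Civil Court of Lormere:
  (a) The claim is an employment claim, not a tort claim — that alternative is enough. Satisfied.
  (b) No defendant resides in Lormere (they reside in Morhaven, Morhaven, Zefmere). The proviso rescues it, though: the claim is an employment claim. Satisfied.
  (c) The plaintiff resides in Morhaven, which is not Harkhaven, which satisfies one of the alternatives. Satisfied.
  (d) The amount in controversy is $208,000, which meets the $20,000 floor. Condition met.
  → All conditions met; jurisdiction exists.
Courts with jurisdiction: the Zefmere Regional Court, the Circuit Court of Zefmere, the Civil Court of Lormere — 3 in total.

3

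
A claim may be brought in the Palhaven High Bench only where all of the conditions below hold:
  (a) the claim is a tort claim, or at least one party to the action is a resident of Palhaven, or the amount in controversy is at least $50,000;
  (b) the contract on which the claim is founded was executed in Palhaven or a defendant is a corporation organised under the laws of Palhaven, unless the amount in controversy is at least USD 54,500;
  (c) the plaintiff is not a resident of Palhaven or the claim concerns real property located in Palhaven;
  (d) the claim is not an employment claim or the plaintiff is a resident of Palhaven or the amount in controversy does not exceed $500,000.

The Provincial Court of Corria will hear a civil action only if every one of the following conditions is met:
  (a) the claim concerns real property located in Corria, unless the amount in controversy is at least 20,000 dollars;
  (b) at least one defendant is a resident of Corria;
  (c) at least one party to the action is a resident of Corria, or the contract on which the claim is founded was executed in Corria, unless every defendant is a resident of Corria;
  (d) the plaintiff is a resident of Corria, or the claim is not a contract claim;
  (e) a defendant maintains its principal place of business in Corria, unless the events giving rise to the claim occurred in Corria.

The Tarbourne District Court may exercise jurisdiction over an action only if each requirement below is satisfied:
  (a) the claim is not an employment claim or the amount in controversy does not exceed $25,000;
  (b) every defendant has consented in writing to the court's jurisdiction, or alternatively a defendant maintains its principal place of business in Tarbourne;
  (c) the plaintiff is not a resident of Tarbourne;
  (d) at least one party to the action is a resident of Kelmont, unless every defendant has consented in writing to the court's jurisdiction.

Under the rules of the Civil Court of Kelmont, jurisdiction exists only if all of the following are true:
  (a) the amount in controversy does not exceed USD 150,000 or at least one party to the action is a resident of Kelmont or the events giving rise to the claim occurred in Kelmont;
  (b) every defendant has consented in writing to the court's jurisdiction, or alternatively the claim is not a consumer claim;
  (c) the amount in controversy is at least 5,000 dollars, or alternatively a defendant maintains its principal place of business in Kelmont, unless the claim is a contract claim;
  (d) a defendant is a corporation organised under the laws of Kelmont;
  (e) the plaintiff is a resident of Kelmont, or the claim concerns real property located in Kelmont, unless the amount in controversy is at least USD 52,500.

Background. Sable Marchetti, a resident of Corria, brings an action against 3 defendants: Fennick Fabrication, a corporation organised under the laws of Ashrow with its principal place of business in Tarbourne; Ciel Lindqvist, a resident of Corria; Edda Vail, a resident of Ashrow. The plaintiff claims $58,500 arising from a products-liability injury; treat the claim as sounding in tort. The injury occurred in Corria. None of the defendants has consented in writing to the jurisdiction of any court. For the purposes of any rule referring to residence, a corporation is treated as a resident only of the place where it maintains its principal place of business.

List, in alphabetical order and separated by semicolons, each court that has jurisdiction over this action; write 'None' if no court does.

The Palhaven High Bench:
  (a) The claim is a tort claim — that alternative is enough. Met.
  (b) No contract (and hence no place of execution) is alleged; the corporate defendant(s) are organised in Ashrow, not Palhaven — no alternative holds. But the amount in controversy is $58,500, which meets the $54,500 floor, and the 'unless' clause therefore excuses the requirement. Satisfied.
  (c) The plaintiff resides in Corria, which is not Palhaven, so this disjunct is met. Condition met.
  (d) The claim is a tort claim, not an employment claim, which satisfies one of the alternatives. Met.
  → Jurisdiction lies.
The Provincial Court of Corria:
  (a) The claim does not concern real property. However, the amount in controversy is USD 58,500, which meets the USD 20,000 floor, so the 'unless' proviso supplies this condition. Met.
  (b) Ciel Lindqvist resides in Corria. Satisfied.
  (c) Sable Marchetti resides in Corria — that alternative is enough. Condition met.
  (d) The plaintiff resides in Corria, so this disjunct is met. Met.
  (e) The corporate defendant(s) have their principal place of business in Tarbourne, not Corria. But the operative events occurred in Corria, and the 'unless' clause therefore excuses the requirement. Satisfied.
  → The court has jurisdiction.
The Tarbourne District Court:
  (a) The claim is a tort claim, not an employment claim, so one alternative holds. Condition met.
  (b) Fennick Fabrication has its principal place of business in Tarbourne — that alternative is enough. Met.
  (c) The plaintiff resides in Corria, which is not Tarbourne. Satisfied.
  (d) No party resides in Kelmont. And no such written consent has been filed, so the proviso does not save it. Not met.
  → At least one condition fails; no jurisdiction.
The Civil Court of Kelmont:
  (a) The amount in controversy is 58,500 dollars, within the USD 150,000 ceiling, which satisfies one of the alternatives. Condition met.
  (b) The claim is a tort claim, not a consumer claim, so this disjunct is met. Condition met.
  (c) The amount in controversy is $58,500, which meets the USD 5,000 floor — that alternative is enough. Met.
  (d) The corporate defendant(s) are organised in Ashrow, not Kelmont. Fails.
  (e) The plaintiff resides in Corria, not Kelmont; the claim does not concern real property — every alternative fails. The proviso rescues it, though: the amount in controversy is $58,500, which meets the $52,500 floor. Satisfied.
  → No jurisdiction.

the Palhaven High Bench; the Provincial Court of Corria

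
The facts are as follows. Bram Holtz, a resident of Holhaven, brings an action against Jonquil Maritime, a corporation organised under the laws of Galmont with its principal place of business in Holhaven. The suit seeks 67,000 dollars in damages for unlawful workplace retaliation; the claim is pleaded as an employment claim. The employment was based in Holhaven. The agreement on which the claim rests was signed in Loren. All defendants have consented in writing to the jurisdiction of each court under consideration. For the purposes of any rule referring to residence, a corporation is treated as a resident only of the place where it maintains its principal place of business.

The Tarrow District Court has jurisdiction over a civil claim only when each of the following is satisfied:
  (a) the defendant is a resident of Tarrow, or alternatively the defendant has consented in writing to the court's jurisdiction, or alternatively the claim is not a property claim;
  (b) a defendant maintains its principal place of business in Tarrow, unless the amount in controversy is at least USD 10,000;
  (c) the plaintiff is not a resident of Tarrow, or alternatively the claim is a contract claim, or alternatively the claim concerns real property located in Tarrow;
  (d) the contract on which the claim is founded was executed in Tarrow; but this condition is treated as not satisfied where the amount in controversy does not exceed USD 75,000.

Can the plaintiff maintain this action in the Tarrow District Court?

The Tarrow District Court:
  (a) Every defendant has filed written consent, so one alternative holds. Condition met.
  (b) The corporate defendant(s) have their principal place of business in Holhaven, not Tarrow. The proviso rescues it, though: the amount in controversy is $67,000, which meets the USD 10,000 floor. Condition met.
  (c) The plaintiff resides in Holhaven, which is not Tarrow, so this disjunct is met. Satisfied.
  (d) The contract was executed in Loren, not Tarrow. Not satisfied.
  → No jurisdiction.

No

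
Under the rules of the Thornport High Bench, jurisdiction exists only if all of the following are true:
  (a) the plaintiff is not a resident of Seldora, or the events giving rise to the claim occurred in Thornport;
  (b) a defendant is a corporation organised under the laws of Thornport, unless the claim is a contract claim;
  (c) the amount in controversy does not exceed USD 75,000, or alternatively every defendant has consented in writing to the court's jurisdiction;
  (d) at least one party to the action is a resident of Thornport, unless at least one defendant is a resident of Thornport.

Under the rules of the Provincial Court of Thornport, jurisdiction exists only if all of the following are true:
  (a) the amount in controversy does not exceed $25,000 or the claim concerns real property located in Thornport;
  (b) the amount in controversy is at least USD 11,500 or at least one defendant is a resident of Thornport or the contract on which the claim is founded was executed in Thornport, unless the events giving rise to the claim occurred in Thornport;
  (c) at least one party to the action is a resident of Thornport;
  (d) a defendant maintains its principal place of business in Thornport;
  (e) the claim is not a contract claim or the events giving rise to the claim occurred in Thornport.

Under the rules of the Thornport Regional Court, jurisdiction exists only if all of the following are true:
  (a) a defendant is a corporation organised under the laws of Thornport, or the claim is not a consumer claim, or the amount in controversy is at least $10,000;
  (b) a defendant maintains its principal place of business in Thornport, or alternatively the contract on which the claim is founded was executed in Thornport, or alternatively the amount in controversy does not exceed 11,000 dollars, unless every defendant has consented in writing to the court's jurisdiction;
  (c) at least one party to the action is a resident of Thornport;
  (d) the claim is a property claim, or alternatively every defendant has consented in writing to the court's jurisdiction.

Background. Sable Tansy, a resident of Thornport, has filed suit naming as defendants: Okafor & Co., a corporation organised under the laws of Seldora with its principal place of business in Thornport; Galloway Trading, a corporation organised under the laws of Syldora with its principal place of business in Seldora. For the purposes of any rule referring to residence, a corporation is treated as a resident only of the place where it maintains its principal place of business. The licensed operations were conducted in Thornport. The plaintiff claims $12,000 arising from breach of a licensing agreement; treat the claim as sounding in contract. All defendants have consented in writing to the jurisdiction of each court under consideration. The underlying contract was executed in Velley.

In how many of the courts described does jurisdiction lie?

The Thornport High Bench:
  (a) The plaintiff resides in Thornport, which is not Seldora — that alternative is enough. Satisfied.
  (b) The corporate defendant(s) are organised in Seldora, Syldora, not Thornport. The proviso rescues it, though: the claim is a contract claim. Satisfied.
  (c) The amount in controversy is USD 12,000, within the USD 75,000 ceiling, so one alternative holds. Satisfied.
  (d) Sable Tansy resides in Thornport. Condition met.
  → Jurisdiction lies.
The Provincial Court of Thornport:
  (a) The amount in controversy is USD 12,000, within the USD 25,000 ceiling, so one alternative holds. Condition met.
  (b) The amount in controversy is 12,000 dollars, which meets the USD 11,500 floor, which satisfies one of the alternatives. Condition met.
  (c) Sable Tansy resides in Thornport. Satisfied.
  (d) Okafor & Co. has its principal place of business in Thornport. Condition met.
  (e) The operative events occurred in Thornport, which satisfies one of the alternatives. Condition met.
  → Jurisdiction lies.
The Thornport Regional Court:
  (a) The claim is a contract claim, not a consumer claim, which satisfies one of the alternatives. Condition met.
  (b) Okafor & Co. has its principal place of business in Thornport, so this disjunct is met. Met.
  (c) Sable Tansy resides in Thornport. Met.
  (d) Every defendant has filed written consent — that alternative is enough. Condition met.
  → The court has jurisdiction.
Courts with jurisdiction: the Thornport High Bench, the Provincial Court of Thornport, the Thornport Regional Court — 3 in total.

3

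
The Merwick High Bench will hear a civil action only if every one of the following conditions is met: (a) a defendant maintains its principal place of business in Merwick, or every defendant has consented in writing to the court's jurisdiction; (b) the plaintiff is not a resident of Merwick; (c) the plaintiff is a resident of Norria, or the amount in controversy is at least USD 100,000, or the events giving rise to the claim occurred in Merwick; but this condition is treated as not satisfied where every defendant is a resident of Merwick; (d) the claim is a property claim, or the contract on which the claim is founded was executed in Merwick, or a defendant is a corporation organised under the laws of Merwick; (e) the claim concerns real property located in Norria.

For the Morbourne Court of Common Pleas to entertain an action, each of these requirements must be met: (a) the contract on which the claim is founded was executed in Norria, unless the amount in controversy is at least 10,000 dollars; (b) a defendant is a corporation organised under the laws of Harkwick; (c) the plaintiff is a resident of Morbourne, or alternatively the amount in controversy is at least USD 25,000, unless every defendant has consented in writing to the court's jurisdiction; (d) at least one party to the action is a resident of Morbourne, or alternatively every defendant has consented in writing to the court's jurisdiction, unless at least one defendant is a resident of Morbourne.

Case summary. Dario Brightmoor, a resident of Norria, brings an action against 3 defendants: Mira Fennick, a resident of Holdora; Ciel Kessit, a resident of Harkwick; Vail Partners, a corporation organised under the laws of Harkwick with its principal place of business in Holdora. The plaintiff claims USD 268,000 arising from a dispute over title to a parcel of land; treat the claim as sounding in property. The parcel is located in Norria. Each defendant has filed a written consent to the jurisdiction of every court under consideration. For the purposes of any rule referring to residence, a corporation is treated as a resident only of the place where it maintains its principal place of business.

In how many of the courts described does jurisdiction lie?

2

The Merwick High Bench:
  (a) Every defendant has filed written consent — that alternative is enough. Condition met.
  (b) The plaintiff resides in Norria, which is not Merwick. Satisfied.
  (c) The plaintiff resides in Norria, so one alternative holds. The carve-out does not apply: the defendants reside as follows — Mira Fennick in Holdora, Ciel Kessit in Harkwick, Vail Partners in Holdora — not all in Merwick. Satisfied.
  (d) The claim is a property claim — that alternative is enough. Condition met.
  (e) The property lies in Norria. Satisfied.
  → The court has jurisdiction.
The Morbourne Court of Common Pleas:
  (a) No contract (and hence no place of execution) is alleged. But the amount in controversy is 268,000 dollars, which meets the USD 10,000 floor, and the 'unless' clause therefore excuses the requirement. Met.
  (b) Vail Partners is organised under the laws of Harkwick. Condition met.
  (c) The amount in controversy is $268,000, which meets the USD 25,000 floor, so one alternative holds. Met.
  (d) Every defendant has filed written consent — that alternative is enough. Condition met.
  → The court has jurisdiction.
Courts with jurisdiction: the Merwick High Bench, the Morbourne Court of Common Pleas — 2 in total.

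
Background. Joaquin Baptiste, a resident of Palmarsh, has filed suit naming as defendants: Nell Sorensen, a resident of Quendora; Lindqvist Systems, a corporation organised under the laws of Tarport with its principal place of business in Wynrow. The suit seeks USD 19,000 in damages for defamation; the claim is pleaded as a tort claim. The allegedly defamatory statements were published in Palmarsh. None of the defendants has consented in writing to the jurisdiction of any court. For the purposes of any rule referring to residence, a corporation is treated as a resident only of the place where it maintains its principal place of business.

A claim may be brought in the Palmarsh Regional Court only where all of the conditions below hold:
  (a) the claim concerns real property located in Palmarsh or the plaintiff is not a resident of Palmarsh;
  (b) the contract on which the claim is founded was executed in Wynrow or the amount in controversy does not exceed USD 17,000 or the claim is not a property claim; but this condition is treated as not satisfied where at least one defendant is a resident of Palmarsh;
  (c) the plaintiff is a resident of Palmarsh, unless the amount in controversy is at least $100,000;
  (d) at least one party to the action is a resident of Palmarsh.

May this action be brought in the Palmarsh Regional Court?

The Palmarsh Regional Court:
  (a) The claim does not concern real property; the plaintiff resides in Palmarsh — every alternative fails. Fails.
  (b) The claim is a tort claim, not a property claim, which satisfies one of the alternatives. The exception is not triggered, since no defendant resides in Palmarsh (they reside in Quendora, Wynrow). Satisfied.
  (c) The plaintiff resides in Palmarsh. Condition met.
  (d) Joaquin Baptiste resides in Palmarsh. Satisfied.
  → Not every requirement is met — no jurisdiction.

No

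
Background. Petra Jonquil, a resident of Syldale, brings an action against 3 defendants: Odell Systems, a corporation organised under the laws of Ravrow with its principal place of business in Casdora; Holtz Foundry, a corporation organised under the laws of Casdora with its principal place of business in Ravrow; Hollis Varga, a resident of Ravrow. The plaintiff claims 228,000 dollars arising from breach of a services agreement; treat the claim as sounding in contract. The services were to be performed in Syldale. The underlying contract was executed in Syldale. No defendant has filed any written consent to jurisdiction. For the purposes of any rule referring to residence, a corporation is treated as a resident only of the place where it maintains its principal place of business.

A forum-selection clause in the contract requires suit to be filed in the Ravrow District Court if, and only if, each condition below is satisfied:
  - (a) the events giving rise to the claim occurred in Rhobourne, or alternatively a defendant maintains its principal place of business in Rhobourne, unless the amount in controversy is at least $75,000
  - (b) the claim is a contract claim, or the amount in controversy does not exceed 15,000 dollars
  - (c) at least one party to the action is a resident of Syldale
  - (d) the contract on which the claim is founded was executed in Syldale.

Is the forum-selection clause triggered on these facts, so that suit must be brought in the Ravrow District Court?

Yes

The Ravrow District Court:
  (a) The operative events occurred in Syldale, not Rhobourne; the corporate defendant(s) have their principal place of business in Casdora, Ravrow, not Rhobourne — no alternative holds. However, the amount in controversy is USD 228,000, which meets the USD 75,000 floor, so the 'unless' proviso supplies this condition. Condition met.
  (b) The claim is a contract claim, so this disjunct is met. Condition met.
  (c) Petra Jonquil resides in Syldale. Met.
  (d) The contract was executed in Syldale. Satisfied.
  → The clause applies.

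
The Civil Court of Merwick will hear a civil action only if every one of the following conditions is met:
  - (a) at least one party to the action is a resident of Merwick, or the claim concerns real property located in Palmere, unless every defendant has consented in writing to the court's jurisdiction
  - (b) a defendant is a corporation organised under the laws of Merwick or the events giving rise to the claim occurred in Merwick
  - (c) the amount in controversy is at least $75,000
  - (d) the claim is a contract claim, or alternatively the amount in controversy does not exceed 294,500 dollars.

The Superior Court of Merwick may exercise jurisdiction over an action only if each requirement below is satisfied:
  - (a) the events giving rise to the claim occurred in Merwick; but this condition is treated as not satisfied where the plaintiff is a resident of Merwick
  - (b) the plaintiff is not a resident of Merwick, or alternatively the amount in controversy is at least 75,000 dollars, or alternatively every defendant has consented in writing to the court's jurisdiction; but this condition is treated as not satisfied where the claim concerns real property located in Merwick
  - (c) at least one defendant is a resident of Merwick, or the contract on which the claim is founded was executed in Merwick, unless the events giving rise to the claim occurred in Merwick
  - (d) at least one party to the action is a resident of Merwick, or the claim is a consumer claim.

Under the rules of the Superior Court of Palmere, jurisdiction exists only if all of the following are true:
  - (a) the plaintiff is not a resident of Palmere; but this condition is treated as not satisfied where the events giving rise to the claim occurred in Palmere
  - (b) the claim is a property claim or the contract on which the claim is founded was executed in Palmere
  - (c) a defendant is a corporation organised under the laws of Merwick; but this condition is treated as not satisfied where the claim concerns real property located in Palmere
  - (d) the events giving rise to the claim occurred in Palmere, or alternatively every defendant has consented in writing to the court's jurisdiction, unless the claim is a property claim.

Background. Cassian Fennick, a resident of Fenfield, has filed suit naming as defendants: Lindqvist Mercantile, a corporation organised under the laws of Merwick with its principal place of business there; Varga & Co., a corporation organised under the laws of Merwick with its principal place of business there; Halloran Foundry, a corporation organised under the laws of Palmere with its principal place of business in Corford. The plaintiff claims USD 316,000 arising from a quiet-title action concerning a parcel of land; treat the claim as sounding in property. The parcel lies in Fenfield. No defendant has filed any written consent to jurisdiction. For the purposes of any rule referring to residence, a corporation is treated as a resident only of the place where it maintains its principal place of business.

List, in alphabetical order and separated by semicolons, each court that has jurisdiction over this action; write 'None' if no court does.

the Superior Court of Palmere

The Civil Court of Merwick:
  (a) Lindqvist Mercantile resides in Merwick — that alternative is enough. Met.
  (b) Lindqvist Mercantile is organised under the laws of Merwick, which satisfies one of the alternatives. Satisfied.
  (c) The amount in controversy is 316,000 dollars, which meets the USD 75,000 floor. Condition met.
  (d) The claim is a property claim, not a contract claim; the amount in controversy is USD 316,000, above the $294,500 ceiling — no alternative holds. Condition not met.
  → Not every requirement is met — no jurisdiction.
The Superior Court of Merwick:
  (a) The operative events occurred in Fenfield, not Merwick. Condition not met.
  (b) The plaintiff resides in Fenfield, which is not Merwick, so this disjunct is met. And the carve-out is inapplicable — the property lies in Fenfield, not Merwick. Met.
  (c) Lindqvist Mercantile resides in Merwick, so one alternative holds. Satisfied.
  (d) Lindqvist Mercantile resides in Merwick, so one alternative holds. Satisfied.
  → The court lacks jurisdiction.
The Superior Court of Palmere:
  (a) The plaintiff resides in Fenfield, which is not Palmere. The carve-out does not apply: the operative events occurred in Fenfield, not Palmere. Met.
  (b) The claim is a property claim, so one alternative holds. Met.
  (c) Lindqvist Mercantile is organised under the laws of Merwick. And the carve-out is inapplicable — the property lies in Fenfield, not Palmere. Satisfied.
  (d) The operative events occurred in Fenfield, not Palmere; no such written consent has been filed — every alternative fails. The proviso rescues it, though: the claim is a property claim. Condition met.
  → The court has jurisdiction.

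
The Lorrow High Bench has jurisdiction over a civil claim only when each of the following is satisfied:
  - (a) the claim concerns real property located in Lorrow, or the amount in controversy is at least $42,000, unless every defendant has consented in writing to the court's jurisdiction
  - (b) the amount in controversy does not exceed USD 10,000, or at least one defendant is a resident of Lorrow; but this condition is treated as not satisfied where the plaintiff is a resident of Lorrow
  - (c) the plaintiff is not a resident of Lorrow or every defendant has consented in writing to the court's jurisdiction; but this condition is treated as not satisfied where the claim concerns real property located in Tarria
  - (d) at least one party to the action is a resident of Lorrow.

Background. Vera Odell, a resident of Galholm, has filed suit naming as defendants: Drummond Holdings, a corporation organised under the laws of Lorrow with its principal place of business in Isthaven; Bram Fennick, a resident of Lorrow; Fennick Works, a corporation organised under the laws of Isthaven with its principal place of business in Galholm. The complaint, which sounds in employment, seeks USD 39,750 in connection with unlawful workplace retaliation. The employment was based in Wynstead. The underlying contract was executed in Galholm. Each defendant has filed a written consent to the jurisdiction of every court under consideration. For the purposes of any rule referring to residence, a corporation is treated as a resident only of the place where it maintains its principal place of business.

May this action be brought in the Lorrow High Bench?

Yes

The Lorrow High Bench:
  (a) The claim does not concern real property; the amount in controversy is USD 39,750, below the $42,000 floor — no alternative holds. However, every defendant has filed written consent, so the 'unless' proviso supplies this condition. Met.
  (b) Bram Fennick resides in Lorrow, so one alternative holds. The carve-out does not apply: the plaintiff resides in Galholm, not Lorrow. Met.
  (c) The plaintiff resides in Galholm, which is not Lorrow, so this disjunct is met. The exception is not triggered, since the claim does not concern real property. Satisfied.
  (d) Bram Fennick resides in Lorrow. Met.
  → All conditions met; jurisdiction exists.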